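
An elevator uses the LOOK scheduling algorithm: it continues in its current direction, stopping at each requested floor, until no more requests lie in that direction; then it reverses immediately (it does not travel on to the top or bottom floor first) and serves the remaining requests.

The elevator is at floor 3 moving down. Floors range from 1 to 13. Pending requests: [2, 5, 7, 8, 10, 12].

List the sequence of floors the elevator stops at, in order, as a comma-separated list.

Current: 3, moving DOWN
Serve below first (descending): [2]
Then reverse, serve above (ascending): [5, 7, 8, 10, 12]

Answer: 2, 5, 7, 8, 10, 12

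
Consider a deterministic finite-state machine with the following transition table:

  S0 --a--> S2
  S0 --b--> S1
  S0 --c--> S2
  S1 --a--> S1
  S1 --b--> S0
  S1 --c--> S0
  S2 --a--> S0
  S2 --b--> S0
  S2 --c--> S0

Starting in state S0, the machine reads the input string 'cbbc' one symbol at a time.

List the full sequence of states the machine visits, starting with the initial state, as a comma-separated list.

Answer: S0, S2, S0, S1, S0

Derivation:
Start: S0
  read 'c': S0 --c--> S2
  read 'b': S2 --b--> S0
  read 'b': S0 --b--> S1
  read 'c': S1 --c--> S0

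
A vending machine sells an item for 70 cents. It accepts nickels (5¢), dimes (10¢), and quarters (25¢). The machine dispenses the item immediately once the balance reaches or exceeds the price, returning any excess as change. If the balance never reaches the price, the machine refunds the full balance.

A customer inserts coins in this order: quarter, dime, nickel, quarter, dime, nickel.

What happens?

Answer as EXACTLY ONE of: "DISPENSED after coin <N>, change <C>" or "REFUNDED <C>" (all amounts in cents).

Price: 70¢
Coin 1 (quarter, 25¢): balance = 25¢
Coin 2 (dime, 10¢): balance = 35¢
Coin 3 (nickel, 5¢): balance = 40¢
Coin 4 (quarter, 25¢): balance = 65¢
Coin 5 (dime, 10¢): balance = 75¢
  → balance >= price → DISPENSE, change = 75 - 70 = 5¢

Answer: DISPENSED after coin 5, change 5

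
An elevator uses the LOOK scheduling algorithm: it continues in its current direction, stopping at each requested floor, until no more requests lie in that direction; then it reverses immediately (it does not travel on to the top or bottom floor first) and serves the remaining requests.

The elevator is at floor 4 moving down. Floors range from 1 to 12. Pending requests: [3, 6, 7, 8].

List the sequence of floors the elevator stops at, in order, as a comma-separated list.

Answer: 3, 6, 7, 8

Derivation:
Current: 4, moving DOWN
Serve below first (descending): [3]
Then reverse, serve above (ascending): [6, 7, 8]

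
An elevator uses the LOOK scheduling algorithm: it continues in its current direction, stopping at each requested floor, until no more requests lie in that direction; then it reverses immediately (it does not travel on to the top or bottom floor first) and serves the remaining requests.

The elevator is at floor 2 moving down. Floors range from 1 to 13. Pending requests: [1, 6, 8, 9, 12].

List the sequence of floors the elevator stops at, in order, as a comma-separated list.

Current: 2, moving DOWN
Serve below first (descending): [1]
Then reverse, serve above (ascending): [6, 8, 9, 12]

Answer: 1, 6, 8, 9, 12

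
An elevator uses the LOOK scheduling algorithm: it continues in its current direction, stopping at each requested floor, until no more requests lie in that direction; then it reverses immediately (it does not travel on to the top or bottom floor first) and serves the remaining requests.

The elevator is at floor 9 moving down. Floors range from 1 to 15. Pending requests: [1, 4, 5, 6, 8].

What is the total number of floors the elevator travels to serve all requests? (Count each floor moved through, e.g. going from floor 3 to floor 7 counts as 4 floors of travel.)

Answer: 8

Derivation:
Start at floor 9 moving down, LOOK stop order: [8, 6, 5, 4, 1]
  9 → 8: |8-9| = 1, total = 1
  8 → 6: |6-8| = 2, total = 3
  6 → 5: |5-6| = 1, total = 4
  5 → 4: |4-5| = 1, total = 5
  4 → 1: |1-4| = 3, total = 8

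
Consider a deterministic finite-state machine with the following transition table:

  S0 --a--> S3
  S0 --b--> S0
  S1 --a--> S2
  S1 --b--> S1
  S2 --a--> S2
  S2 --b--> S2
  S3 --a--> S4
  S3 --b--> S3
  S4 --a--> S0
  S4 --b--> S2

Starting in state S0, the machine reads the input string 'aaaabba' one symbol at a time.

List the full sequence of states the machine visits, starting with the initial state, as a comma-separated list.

Start: S0
  read 'a': S0 --a--> S3
  read 'a': S3 --a--> S4
  read 'a': S4 --a--> S0
  read 'a': S0 --a--> S3
  read 'b': S3 --b--> S3
  read 'b': S3 --b--> S3
  read 'a': S3 --a--> S4

Answer: S0, S3, S4, S0, S3, S3, S3, S4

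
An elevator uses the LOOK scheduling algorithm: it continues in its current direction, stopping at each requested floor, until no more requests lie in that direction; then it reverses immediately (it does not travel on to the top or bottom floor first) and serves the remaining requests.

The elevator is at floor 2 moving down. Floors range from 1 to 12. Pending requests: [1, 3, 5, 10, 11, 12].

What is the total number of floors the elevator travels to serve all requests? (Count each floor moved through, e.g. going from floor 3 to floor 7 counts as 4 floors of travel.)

Start at floor 2 moving down, LOOK stop order: [1, 3, 5, 10, 11, 12]
  2 → 1: |1-2| = 1, total = 1
  1 → 3: |3-1| = 2, total = 3
  3 → 5: |5-3| = 2, total = 5
  5 → 10: |10-5| = 5, total = 10
  10 → 11: |11-10| = 1, total = 11
  11 → 12: |12-11| = 1, total = 12

Answer: 12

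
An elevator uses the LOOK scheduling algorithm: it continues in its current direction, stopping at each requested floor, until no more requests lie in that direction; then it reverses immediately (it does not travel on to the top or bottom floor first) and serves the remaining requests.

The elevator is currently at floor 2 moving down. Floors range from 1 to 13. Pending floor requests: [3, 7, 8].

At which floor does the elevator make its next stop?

Answer: 3

Derivation:
Current floor: 2, direction: down
Requests above: [3, 7, 8]
Requests below: []
Moving down but no requests below → reverse; nearest above is min([3, 7, 8]) = 3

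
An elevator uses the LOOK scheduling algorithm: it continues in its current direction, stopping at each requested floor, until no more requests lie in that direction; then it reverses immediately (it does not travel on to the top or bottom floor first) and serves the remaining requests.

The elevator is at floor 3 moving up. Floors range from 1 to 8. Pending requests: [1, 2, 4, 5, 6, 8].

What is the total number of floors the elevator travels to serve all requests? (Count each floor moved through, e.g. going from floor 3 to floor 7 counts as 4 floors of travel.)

Answer: 12

Derivation:
Start at floor 3 moving up, LOOK stop order: [4, 5, 6, 8, 2, 1]
  3 → 4: |4-3| = 1, total = 1
  4 → 5: |5-4| = 1, total = 2
  5 → 6: |6-5| = 1, total = 3
  6 → 8: |8-6| = 2, total = 5
  8 → 2: |2-8| = 6, total = 11
  2 → 1: |1-2| = 1, total = 12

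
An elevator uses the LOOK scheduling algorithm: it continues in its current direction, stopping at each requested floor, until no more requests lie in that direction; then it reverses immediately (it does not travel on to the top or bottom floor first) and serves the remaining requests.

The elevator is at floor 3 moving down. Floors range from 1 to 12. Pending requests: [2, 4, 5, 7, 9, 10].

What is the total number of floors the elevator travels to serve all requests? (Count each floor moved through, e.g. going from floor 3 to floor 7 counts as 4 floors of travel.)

Start at floor 3 moving down, LOOK stop order: [2, 4, 5, 7, 9, 10]
  3 → 2: |2-3| = 1, total = 1
  2 → 4: |4-2| = 2, total = 3
  4 → 5: |5-4| = 1, total = 4
  5 → 7: |7-5| = 2, total = 6
  7 → 9: |9-7| = 2, total = 8
  9 → 10: |10-9| = 1, total = 9

Answer: 9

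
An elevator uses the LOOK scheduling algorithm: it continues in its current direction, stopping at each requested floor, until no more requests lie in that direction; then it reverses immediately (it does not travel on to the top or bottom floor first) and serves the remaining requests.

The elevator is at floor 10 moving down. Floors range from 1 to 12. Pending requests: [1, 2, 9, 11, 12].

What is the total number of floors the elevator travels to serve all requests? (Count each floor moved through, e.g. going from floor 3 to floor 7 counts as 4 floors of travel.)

Start at floor 10 moving down, LOOK stop order: [9, 2, 1, 11, 12]
  10 → 9: |9-10| = 1, total = 1
  9 → 2: |2-9| = 7, total = 8
  2 → 1: |1-2| = 1, total = 9
  1 → 11: |11-1| = 10, total = 19
  11 → 12: |12-11| = 1, total = 20

Answer: 20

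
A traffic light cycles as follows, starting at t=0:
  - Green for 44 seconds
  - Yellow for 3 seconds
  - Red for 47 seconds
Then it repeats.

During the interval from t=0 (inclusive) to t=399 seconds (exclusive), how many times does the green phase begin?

Cycle = 44+3+47 = 94s
green phase starts at t = k*94 + 0 for k=0,1,2,...
Need k*94+0 < 399 → k < 4.245
k ∈ {0, ..., 4} → 5 starts

Answer: 5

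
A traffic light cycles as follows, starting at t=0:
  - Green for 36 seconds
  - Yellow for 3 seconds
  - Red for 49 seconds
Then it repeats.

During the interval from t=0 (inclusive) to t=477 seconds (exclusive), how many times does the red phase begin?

Cycle = 36+3+49 = 88s
red phase starts at t = k*88 + 39 for k=0,1,2,...
Need k*88+39 < 477 → k < 4.977
k ∈ {0, ..., 4} → 5 starts

Answer: 5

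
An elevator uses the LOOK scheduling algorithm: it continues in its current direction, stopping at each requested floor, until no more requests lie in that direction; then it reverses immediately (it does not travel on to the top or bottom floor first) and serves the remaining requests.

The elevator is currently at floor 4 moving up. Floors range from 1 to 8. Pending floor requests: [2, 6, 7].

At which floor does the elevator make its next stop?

Answer: 6

Derivation:
Current floor: 4, direction: up
Requests above: [6, 7]
Requests below: [2]
Moving up and requests lie above → nearest above is min([6, 7]) = 6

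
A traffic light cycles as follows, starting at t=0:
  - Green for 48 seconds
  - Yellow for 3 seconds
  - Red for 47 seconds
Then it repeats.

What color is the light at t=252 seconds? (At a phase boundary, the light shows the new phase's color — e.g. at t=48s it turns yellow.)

Cycle length = 48 + 3 + 47 = 98s
t = 252, phase_t = 252 mod 98 = 56
56 >= 51 → RED

Answer: red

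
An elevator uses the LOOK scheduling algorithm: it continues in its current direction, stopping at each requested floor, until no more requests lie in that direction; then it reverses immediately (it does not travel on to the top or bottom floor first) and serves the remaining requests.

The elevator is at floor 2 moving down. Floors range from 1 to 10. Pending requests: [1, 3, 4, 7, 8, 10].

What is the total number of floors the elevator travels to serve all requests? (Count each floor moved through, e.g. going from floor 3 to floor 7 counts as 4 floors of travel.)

Answer: 10

Derivation:
Start at floor 2 moving down, LOOK stop order: [1, 3, 4, 7, 8, 10]
  2 → 1: |1-2| = 1, total = 1
  1 → 3: |3-1| = 2, total = 3
  3 → 4: |4-3| = 1, total = 4
  4 → 7: |7-4| = 3, total = 7
  7 → 8: |8-7| = 1, total = 8
  8 → 10: |10-8| = 2, total = 10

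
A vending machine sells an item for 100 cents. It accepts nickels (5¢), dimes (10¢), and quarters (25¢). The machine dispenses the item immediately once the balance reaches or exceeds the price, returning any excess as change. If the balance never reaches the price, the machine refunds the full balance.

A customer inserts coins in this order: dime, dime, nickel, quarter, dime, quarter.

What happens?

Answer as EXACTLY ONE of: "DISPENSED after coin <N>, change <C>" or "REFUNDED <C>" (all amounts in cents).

Answer: REFUNDED 85

Derivation:
Price: 100¢
Coin 1 (dime, 10¢): balance = 10¢
Coin 2 (dime, 10¢): balance = 20¢
Coin 3 (nickel, 5¢): balance = 25¢
Coin 4 (quarter, 25¢): balance = 50¢
Coin 5 (dime, 10¢): balance = 60¢
Coin 6 (quarter, 25¢): balance = 85¢
All coins inserted, balance 85¢ < price 100¢ → REFUND 85¢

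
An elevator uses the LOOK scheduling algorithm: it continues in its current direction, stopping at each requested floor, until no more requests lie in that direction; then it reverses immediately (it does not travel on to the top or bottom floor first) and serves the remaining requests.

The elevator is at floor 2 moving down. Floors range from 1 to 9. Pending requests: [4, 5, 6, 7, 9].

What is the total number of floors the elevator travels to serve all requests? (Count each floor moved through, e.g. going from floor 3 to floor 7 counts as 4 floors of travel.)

Start at floor 2 moving down, LOOK stop order: [4, 5, 6, 7, 9]
  2 → 4: |4-2| = 2, total = 2
  4 → 5: |5-4| = 1, total = 3
  5 → 6: |6-5| = 1, total = 4
  6 → 7: |7-6| = 1, total = 5
  7 → 9: |9-7| = 2, total = 7

Answer: 7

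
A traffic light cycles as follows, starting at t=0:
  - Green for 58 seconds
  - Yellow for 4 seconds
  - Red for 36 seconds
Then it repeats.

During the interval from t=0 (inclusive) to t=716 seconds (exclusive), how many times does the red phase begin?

Answer: 7

Derivation:
Cycle = 58+4+36 = 98s
red phase starts at t = k*98 + 62 for k=0,1,2,...
Need k*98+62 < 716 → k < 6.673
k ∈ {0, ..., 6} → 7 starts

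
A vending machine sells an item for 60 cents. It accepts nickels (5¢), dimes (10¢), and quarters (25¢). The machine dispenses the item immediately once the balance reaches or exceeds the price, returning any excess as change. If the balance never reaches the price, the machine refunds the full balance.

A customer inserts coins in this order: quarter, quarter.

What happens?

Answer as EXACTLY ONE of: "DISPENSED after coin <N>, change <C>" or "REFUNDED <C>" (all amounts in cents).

Price: 60¢
Coin 1 (quarter, 25¢): balance = 25¢
Coin 2 (quarter, 25¢): balance = 50¢
All coins inserted, balance 50¢ < price 60¢ → REFUND 50¢

Answer: REFUNDED 50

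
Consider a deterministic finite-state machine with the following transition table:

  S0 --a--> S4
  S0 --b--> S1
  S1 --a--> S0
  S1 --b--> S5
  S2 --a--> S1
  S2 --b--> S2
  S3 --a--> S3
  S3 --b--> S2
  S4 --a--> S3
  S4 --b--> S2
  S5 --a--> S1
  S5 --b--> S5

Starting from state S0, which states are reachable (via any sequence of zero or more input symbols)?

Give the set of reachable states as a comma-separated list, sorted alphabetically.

BFS from S0:
  visit S0: S0--a-->S4 (new), S0--b-->S1 (new)
  visit S4: S4--a-->S3 (new), S4--b-->S2 (new)
  visit S1: S1--a-->S0 (seen), S1--b-->S5 (new)
  visit S3: S3--a-->S3 (seen), S3--b-->S2 (seen)
  visit S2: S2--a-->S1 (seen), S2--b-->S2 (seen)
  visit S5: S5--a-->S1 (seen), S5--b-->S5 (seen)

Answer: S0, S1, S2, S3, S4, S5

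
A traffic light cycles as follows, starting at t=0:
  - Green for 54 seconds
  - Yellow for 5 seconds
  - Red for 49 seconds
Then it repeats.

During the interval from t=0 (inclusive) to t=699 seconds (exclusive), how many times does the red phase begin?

Answer: 6

Derivation:
Cycle = 54+5+49 = 108s
red phase starts at t = k*108 + 59 for k=0,1,2,...
Need k*108+59 < 699 → k < 5.926
k ∈ {0, ..., 5} → 6 starts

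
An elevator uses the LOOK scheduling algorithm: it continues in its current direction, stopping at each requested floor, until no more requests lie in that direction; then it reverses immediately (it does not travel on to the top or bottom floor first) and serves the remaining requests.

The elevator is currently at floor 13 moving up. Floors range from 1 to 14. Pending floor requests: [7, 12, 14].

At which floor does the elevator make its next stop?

Current floor: 13, direction: up
Requests above: [14]
Requests below: [7, 12]
Moving up and requests lie above → nearest above is min([14]) = 14

Answer: 14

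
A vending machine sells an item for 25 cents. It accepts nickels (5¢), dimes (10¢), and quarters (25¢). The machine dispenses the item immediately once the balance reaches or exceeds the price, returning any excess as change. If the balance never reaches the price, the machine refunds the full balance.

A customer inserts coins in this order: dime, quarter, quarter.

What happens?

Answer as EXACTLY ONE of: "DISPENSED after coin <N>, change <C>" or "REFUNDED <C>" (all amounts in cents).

Price: 25¢
Coin 1 (dime, 10¢): balance = 10¢
Coin 2 (quarter, 25¢): balance = 35¢
  → balance >= price → DISPENSE, change = 35 - 25 = 10¢

Answer: DISPENSED after coin 2, change 10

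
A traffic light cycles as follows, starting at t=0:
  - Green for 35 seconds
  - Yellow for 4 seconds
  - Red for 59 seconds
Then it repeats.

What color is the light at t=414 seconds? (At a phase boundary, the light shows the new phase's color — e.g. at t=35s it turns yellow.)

Cycle length = 35 + 4 + 59 = 98s
t = 414, phase_t = 414 mod 98 = 22
22 < 35 (green end) → GREEN

Answer: green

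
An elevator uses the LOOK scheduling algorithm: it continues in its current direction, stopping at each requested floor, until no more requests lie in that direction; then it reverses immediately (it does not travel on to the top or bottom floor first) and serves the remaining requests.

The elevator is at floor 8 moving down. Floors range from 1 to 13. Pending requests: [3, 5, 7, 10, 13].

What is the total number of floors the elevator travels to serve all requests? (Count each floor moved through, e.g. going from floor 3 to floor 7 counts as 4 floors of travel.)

Start at floor 8 moving down, LOOK stop order: [7, 5, 3, 10, 13]
  8 → 7: |7-8| = 1, total = 1
  7 → 5: |5-7| = 2, total = 3
  5 → 3: |3-5| = 2, total = 5
  3 → 10: |10-3| = 7, total = 12
  10 → 13: |13-10| = 3, total = 15

Answer: 15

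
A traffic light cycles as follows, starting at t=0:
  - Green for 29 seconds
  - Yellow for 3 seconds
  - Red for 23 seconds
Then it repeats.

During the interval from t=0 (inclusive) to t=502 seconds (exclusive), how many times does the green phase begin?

Answer: 10

Derivation:
Cycle = 29+3+23 = 55s
green phase starts at t = k*55 + 0 for k=0,1,2,...
Need k*55+0 < 502 → k < 9.127
k ∈ {0, ..., 9} → 10 starts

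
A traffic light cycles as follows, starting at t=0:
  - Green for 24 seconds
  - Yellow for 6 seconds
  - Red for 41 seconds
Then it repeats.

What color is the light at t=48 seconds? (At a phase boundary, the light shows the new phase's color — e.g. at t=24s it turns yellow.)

Cycle length = 24 + 6 + 41 = 71s
t = 48, phase_t = 48 mod 71 = 48
48 >= 30 → RED

Answer: red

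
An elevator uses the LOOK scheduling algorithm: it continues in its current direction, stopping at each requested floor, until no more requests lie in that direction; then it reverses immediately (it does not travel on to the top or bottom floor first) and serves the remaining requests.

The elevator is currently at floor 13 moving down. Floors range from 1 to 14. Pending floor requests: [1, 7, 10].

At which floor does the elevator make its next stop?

Current floor: 13, direction: down
Requests above: []
Requests below: [1, 7, 10]
Moving down and requests lie below → nearest below is max([1, 7, 10]) = 10

Answer: 10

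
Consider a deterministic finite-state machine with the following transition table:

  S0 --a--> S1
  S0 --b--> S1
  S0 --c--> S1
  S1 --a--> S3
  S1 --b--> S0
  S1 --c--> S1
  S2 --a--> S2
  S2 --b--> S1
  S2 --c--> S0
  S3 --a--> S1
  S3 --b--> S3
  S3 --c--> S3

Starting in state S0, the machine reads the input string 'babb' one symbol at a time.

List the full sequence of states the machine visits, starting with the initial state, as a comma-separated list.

Start: S0
  read 'b': S0 --b--> S1
  read 'a': S1 --a--> S3
  read 'b': S3 --b--> S3
  read 'b': S3 --b--> S3

Answer: S0, S1, S3, S3, S3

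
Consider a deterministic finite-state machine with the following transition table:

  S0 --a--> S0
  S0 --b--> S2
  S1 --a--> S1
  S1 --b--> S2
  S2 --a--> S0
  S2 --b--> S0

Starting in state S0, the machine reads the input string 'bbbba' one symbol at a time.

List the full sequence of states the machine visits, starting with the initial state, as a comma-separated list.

Answer: S0, S2, S0, S2, S0, S0

Derivation:
Start: S0
  read 'b': S0 --b--> S2
  read 'b': S2 --b--> S0
  read 'b': S0 --b--> S2
  read 'b': S2 --b--> S0
  read 'a': S0 --a--> S0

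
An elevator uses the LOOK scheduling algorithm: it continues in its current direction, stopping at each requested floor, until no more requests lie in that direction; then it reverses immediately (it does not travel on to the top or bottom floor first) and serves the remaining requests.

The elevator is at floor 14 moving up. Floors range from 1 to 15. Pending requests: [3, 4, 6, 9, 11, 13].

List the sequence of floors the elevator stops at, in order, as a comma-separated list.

Current: 14, moving UP
Serve above first (ascending): []
Then reverse, serve below (descending): [13, 11, 9, 6, 4, 3]

Answer: 13, 11, 9, 6, 4, 3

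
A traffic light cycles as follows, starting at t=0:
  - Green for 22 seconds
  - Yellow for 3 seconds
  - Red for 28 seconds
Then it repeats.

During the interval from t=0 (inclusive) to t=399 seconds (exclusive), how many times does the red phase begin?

Cycle = 22+3+28 = 53s
red phase starts at t = k*53 + 25 for k=0,1,2,...
Need k*53+25 < 399 → k < 7.057
k ∈ {0, ..., 7} → 8 starts

Answer: 8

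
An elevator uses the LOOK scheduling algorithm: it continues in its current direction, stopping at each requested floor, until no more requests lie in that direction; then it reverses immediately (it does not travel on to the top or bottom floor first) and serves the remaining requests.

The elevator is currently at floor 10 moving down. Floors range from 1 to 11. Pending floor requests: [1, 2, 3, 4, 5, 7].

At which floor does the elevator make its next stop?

Answer: 7

Derivation:
Current floor: 10, direction: down
Requests above: []
Requests below: [1, 2, 3, 4, 5, 7]
Moving down and requests lie below → nearest below is max([1, 2, 3, 4, 5, 7]) = 7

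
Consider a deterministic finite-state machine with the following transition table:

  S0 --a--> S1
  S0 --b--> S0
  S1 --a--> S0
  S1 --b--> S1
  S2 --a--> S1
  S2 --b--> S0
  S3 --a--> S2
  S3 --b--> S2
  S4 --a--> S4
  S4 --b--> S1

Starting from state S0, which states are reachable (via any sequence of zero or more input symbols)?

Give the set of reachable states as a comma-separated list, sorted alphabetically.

BFS from S0:
  visit S0: S0--a-->S1 (new), S0--b-->S0 (seen)
  visit S1: S1--a-->S0 (seen), S1--b-->S1 (seen)

Answer: S0, S1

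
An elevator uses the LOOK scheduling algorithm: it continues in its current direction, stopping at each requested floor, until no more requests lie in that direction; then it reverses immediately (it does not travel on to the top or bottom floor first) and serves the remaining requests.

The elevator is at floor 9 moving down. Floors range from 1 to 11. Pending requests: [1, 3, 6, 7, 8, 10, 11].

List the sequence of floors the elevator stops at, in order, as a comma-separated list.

Current: 9, moving DOWN
Serve below first (descending): [8, 7, 6, 3, 1]
Then reverse, serve above (ascending): [10, 11]

Answer: 8, 7, 6, 3, 1, 10, 11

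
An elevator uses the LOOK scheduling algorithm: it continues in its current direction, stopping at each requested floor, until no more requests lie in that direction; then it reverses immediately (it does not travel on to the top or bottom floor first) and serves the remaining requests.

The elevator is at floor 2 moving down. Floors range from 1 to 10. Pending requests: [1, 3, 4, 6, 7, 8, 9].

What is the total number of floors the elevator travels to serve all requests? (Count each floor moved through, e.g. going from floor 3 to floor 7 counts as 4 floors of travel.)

Start at floor 2 moving down, LOOK stop order: [1, 3, 4, 6, 7, 8, 9]
  2 → 1: |1-2| = 1, total = 1
  1 → 3: |3-1| = 2, total = 3
  3 → 4: |4-3| = 1, total = 4
  4 → 6: |6-4| = 2, total = 6
  6 → 7: |7-6| = 1, total = 7
  7 → 8: |8-7| = 1, total = 8
  8 → 9: |9-8| = 1, total = 9

Answer: 9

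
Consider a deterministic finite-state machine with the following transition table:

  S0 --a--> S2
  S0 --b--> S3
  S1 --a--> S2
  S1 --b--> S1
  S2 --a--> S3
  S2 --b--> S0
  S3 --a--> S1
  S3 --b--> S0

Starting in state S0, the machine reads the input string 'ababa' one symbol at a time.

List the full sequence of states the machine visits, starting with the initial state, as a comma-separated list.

Answer: S0, S2, S0, S2, S0, S2

Derivation:
Start: S0
  read 'a': S0 --a--> S2
  read 'b': S2 --b--> S0
  read 'a': S0 --a--> S2
  read 'b': S2 --b--> S0
  read 'a': S0 --a--> S2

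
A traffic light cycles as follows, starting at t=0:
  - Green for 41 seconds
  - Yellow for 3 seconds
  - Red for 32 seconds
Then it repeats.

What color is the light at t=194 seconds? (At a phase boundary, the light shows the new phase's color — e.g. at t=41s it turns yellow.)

Answer: yellow

Derivation:
Cycle length = 41 + 3 + 32 = 76s
t = 194, phase_t = 194 mod 76 = 42
41 <= 42 < 44 (yellow end) → YELLOW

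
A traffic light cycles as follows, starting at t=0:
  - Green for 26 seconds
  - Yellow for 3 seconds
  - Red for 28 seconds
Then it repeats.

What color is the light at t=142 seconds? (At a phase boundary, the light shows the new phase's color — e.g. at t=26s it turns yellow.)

Cycle length = 26 + 3 + 28 = 57s
t = 142, phase_t = 142 mod 57 = 28
26 <= 28 < 29 (yellow end) → YELLOW

Answer: yellow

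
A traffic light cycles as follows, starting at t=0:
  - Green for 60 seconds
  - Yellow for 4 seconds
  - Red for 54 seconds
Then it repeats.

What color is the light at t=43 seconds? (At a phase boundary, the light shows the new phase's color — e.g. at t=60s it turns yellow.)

Cycle length = 60 + 4 + 54 = 118s
t = 43, phase_t = 43 mod 118 = 43
43 < 60 (green end) → GREEN

Answer: green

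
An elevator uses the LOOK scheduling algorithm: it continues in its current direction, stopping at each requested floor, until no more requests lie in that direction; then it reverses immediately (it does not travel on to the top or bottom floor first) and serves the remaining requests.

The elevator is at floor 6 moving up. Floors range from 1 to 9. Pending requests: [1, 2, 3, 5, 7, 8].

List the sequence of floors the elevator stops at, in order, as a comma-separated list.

Answer: 7, 8, 5, 3, 2, 1

Derivation:
Current: 6, moving UP
Serve above first (ascending): [7, 8]
Then reverse, serve below (descending): [5, 3, 2, 1]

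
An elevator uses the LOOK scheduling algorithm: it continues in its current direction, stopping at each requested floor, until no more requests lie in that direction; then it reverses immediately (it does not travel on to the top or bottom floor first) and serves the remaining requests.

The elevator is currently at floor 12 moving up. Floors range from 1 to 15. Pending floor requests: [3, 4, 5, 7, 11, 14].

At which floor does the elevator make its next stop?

Current floor: 12, direction: up
Requests above: [14]
Requests below: [3, 4, 5, 7, 11]
Moving up and requests lie above → nearest above is min([14]) = 14

Answer: 14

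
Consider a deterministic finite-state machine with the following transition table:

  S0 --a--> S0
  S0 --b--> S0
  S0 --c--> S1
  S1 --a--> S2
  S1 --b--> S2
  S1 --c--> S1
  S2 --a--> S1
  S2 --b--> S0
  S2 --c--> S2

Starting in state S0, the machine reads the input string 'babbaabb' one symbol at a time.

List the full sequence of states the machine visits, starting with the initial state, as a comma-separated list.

Start: S0
  read 'b': S0 --b--> S0
  read 'a': S0 --a--> S0
  read 'b': S0 --b--> S0
  read 'b': S0 --b--> S0
  read 'a': S0 --a--> S0
  read 'a': S0 --a--> S0
  read 'b': S0 --b--> S0
  read 'b': S0 --b--> S0

Answer: S0, S0, S0, S0, S0, S0, S0, S0, S0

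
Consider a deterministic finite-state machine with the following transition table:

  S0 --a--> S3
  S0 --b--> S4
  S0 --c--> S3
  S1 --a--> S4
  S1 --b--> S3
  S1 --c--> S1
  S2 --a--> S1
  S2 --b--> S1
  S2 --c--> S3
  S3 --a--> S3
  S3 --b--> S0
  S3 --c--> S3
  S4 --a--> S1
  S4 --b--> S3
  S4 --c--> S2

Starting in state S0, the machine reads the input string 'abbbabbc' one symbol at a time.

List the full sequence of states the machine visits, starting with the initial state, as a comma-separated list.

Start: S0
  read 'a': S0 --a--> S3
  read 'b': S3 --b--> S0
  read 'b': S0 --b--> S4
  read 'b': S4 --b--> S3
  read 'a': S3 --a--> S3
  read 'b': S3 --b--> S0
  read 'b': S0 --b--> S4
  read 'c': S4 --c--> S2

Answer: S0, S3, S0, S4, S3, S3, S0, S4, S2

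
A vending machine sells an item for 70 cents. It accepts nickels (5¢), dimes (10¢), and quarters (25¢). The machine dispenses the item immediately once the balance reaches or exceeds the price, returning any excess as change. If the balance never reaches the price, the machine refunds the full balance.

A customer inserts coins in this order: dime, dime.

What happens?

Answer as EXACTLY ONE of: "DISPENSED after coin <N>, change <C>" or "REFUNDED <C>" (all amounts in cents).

Answer: REFUNDED 20

Derivation:
Price: 70¢
Coin 1 (dime, 10¢): balance = 10¢
Coin 2 (dime, 10¢): balance = 20¢
All coins inserted, balance 20¢ < price 70¢ → REFUND 20¢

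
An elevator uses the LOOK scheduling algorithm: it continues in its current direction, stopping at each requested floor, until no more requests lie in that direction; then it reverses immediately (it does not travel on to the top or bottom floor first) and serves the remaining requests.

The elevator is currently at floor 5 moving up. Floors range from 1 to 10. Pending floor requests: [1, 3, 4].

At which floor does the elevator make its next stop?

Current floor: 5, direction: up
Requests above: []
Requests below: [1, 3, 4]
Moving up but no requests above → reverse; nearest below is max([1, 3, 4]) = 4

Answer: 4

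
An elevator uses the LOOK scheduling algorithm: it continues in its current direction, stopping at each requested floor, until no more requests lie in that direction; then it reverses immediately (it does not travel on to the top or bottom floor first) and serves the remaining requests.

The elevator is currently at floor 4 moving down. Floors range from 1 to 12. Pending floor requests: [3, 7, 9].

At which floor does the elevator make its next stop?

Answer: 3

Derivation:
Current floor: 4, direction: down
Requests above: [7, 9]
Requests below: [3]
Moving down and requests lie below → nearest below is max([3]) = 3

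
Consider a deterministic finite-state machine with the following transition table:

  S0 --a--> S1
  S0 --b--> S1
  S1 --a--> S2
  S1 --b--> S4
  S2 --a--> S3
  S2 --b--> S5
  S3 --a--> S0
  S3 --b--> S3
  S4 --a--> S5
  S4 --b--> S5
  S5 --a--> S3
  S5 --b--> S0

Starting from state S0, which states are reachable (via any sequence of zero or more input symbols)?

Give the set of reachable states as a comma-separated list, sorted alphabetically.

Answer: S0, S1, S2, S3, S4, S5

Derivation:
BFS from S0:
  visit S0: S0--a-->S1 (new), S0--b-->S1 (seen)
  visit S1: S1--a-->S2 (new), S1--b-->S4 (new)
  visit S2: S2--a-->S3 (new), S2--b-->S5 (new)
  visit S4: S4--a-->S5 (seen), S4--b-->S5 (seen)
  visit S3: S3--a-->S0 (seen), S3--b-->S3 (seen)
  visit S5: S5--a-->S3 (seen), S5--b-->S0 (seen)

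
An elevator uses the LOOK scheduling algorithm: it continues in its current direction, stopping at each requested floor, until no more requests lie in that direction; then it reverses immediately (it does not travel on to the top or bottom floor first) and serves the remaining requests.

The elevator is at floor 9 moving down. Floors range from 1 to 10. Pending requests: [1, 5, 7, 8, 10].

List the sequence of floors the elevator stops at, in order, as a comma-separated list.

Current: 9, moving DOWN
Serve below first (descending): [8, 7, 5, 1]
Then reverse, serve above (ascending): [10]

Answer: 8, 7, 5, 1, 10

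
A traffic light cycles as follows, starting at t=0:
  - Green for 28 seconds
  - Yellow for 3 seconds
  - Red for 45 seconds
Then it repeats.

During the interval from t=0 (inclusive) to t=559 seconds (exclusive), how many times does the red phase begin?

Cycle = 28+3+45 = 76s
red phase starts at t = k*76 + 31 for k=0,1,2,...
Need k*76+31 < 559 → k < 6.947
k ∈ {0, ..., 6} → 7 starts

Answer: 7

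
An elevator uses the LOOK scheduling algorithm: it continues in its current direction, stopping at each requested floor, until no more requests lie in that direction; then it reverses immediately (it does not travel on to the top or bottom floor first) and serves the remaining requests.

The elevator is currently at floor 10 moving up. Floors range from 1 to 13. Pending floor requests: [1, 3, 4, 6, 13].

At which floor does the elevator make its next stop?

Current floor: 10, direction: up
Requests above: [13]
Requests below: [1, 3, 4, 6]
Moving up and requests lie above → nearest above is min([13]) = 13

Answer: 13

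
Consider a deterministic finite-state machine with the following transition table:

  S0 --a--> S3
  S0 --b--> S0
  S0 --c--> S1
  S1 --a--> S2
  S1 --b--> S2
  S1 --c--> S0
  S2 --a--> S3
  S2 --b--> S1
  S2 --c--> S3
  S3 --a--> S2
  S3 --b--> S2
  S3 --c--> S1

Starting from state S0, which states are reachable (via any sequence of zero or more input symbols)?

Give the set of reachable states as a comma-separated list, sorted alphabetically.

BFS from S0:
  visit S0: S0--a-->S3 (new), S0--b-->S0 (seen), S0--c-->S1 (new)
  visit S3: S3--a-->S2 (new), S3--b-->S2 (seen), S3--c-->S1 (seen)
  visit S1: S1--a-->S2 (seen), S1--b-->S2 (seen), S1--c-->S0 (seen)
  visit S2: S2--a-->S3 (seen), S2--b-->S1 (seen), S2--c-->S3 (seen)

Answer: S0, S1, S2, S3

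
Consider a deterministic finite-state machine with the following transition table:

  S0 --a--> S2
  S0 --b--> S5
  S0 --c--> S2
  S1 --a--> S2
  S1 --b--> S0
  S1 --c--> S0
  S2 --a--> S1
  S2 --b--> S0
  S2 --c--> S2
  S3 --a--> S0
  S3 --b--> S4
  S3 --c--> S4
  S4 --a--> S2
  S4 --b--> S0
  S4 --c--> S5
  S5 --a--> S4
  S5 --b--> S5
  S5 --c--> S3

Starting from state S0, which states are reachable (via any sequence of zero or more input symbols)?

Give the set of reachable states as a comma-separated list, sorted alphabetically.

BFS from S0:
  visit S0: S0--a-->S2 (new), S0--b-->S5 (new), S0--c-->S2 (seen)
  visit S2: S2--a-->S1 (new), S2--b-->S0 (seen), S2--c-->S2 (seen)
  visit S5: S5--a-->S4 (new), S5--b-->S5 (seen), S5--c-->S3 (new)
  visit S1: S1--a-->S2 (seen), S1--b-->S0 (seen), S1--c-->S0 (seen)
  visit S4: S4--a-->S2 (seen), S4--b-->S0 (seen), S4--c-->S5 (seen)
  visit S3: S3--a-->S0 (seen), S3--b-->S4 (seen), S3--c-->S4 (seen)

Answer: S0, S1, S2, S3, S4, S5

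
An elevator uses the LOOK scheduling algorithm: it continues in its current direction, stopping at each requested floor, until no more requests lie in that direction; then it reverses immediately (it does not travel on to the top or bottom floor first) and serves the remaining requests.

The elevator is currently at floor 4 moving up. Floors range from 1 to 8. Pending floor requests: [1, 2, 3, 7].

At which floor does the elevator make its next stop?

Answer: 7

Derivation:
Current floor: 4, direction: up
Requests above: [7]
Requests below: [1, 2, 3]
Moving up and requests lie above → nearest above is min([7]) = 7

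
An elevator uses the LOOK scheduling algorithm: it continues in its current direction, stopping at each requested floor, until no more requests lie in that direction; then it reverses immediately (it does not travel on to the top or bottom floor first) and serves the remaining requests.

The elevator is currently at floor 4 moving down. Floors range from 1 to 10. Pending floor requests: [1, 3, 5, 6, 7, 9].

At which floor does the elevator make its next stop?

Current floor: 4, direction: down
Requests above: [5, 6, 7, 9]
Requests below: [1, 3]
Moving down and requests lie below → nearest below is max([1, 3]) = 3

Answer: 3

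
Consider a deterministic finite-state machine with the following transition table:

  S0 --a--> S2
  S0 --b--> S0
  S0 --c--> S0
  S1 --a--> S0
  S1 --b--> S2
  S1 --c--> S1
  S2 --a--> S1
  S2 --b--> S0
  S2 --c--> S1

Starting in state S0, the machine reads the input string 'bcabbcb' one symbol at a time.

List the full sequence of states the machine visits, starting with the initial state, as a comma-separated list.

Start: S0
  read 'b': S0 --b--> S0
  read 'c': S0 --c--> S0
  read 'a': S0 --a--> S2
  read 'b': S2 --b--> S0
  read 'b': S0 --b--> S0
  read 'c': S0 --c--> S0
  read 'b': S0 --b--> S0

Answer: S0, S0, S0, S2, S0, S0, S0, S0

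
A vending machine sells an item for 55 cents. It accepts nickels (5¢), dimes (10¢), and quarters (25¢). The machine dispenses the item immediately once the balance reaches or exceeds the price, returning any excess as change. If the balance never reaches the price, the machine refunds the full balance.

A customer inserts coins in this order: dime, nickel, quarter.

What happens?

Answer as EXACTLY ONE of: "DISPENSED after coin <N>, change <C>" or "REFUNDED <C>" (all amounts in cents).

Answer: REFUNDED 40

Derivation:
Price: 55¢
Coin 1 (dime, 10¢): balance = 10¢
Coin 2 (nickel, 5¢): balance = 15¢
Coin 3 (quarter, 25¢): balance = 40¢
All coins inserted, balance 40¢ < price 55¢ → REFUND 40¢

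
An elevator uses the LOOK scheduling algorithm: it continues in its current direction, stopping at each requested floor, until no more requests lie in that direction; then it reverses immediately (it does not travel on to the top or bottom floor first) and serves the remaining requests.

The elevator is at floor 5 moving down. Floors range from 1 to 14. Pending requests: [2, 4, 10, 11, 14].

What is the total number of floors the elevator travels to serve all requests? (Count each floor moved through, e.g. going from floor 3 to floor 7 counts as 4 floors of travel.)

Answer: 15

Derivation:
Start at floor 5 moving down, LOOK stop order: [4, 2, 10, 11, 14]
  5 → 4: |4-5| = 1, total = 1
  4 → 2: |2-4| = 2, total = 3
  2 → 10: |10-2| = 8, total = 11
  10 → 11: |11-10| = 1, total = 12
  11 → 14: |14-11| = 3, total = 15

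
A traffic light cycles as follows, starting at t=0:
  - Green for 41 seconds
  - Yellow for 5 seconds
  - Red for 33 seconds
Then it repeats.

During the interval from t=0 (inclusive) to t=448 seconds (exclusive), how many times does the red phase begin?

Cycle = 41+5+33 = 79s
red phase starts at t = k*79 + 46 for k=0,1,2,...
Need k*79+46 < 448 → k < 5.089
k ∈ {0, ..., 5} → 6 starts

Answer: 6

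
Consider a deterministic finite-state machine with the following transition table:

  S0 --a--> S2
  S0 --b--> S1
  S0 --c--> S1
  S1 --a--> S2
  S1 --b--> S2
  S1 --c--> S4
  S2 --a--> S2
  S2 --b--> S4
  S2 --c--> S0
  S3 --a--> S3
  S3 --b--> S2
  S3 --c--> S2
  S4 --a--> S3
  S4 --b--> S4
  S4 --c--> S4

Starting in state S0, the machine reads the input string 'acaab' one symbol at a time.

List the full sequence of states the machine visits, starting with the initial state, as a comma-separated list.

Answer: S0, S2, S0, S2, S2, S4

Derivation:
Start: S0
  read 'a': S0 --a--> S2
  read 'c': S2 --c--> S0
  read 'a': S0 --a--> S2
  read 'a': S2 --a--> S2
  read 'b': S2 --b--> S4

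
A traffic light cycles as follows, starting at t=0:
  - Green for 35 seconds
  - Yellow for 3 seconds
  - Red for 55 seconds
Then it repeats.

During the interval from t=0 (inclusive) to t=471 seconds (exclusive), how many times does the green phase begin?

Answer: 6

Derivation:
Cycle = 35+3+55 = 93s
green phase starts at t = k*93 + 0 for k=0,1,2,...
Need k*93+0 < 471 → k < 5.065
k ∈ {0, ..., 5} → 6 starts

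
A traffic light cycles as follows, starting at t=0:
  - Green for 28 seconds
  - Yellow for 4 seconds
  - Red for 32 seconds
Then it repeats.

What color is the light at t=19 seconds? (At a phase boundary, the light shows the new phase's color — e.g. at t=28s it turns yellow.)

Answer: green

Derivation:
Cycle length = 28 + 4 + 32 = 64s
t = 19, phase_t = 19 mod 64 = 19
19 < 28 (green end) → GREEN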